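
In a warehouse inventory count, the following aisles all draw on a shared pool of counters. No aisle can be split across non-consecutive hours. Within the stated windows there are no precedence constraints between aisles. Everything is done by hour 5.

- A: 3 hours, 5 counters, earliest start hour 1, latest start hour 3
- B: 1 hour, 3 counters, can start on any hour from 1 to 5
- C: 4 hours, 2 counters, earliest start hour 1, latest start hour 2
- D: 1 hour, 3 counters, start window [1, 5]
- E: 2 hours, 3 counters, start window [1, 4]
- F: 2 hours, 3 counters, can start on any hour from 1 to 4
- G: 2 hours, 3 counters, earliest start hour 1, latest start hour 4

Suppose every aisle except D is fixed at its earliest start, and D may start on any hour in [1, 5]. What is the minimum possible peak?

D@1: h1:22  h2:16  h3:7  h4:2  h5:0 → peak 22
D@2: h1:19  h2:19  h3:7  h4:2  h5:0 → peak 19
D@3: h1:19  h2:16  h3:10  h4:2  h5:0 → peak 19
D@4: h1:19  h2:16  h3:7  h4:5  h5:0 → peak 19
D@5: h1:19  h2:16  h3:7  h4:2  h5:3 → peak 19
Best is D@2, peak 19.

19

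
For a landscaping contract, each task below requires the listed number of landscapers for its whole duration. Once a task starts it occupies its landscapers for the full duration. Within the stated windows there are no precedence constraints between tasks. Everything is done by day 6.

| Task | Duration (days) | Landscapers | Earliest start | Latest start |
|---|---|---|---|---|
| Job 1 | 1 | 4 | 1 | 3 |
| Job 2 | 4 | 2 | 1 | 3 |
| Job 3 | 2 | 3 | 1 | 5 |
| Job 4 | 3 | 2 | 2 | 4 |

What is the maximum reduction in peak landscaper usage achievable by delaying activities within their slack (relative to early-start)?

Early-start peak: d1:9  d2:7  d3:4  d4:4  d5:0  d6:0 ⇒ 9.
Leveled (Job 1@1, Job 2@2, Job 3@2, Job 4@4): d1:4  d2:5  d3:5  d4:4  d5:4  d6:2 ⇒ 5.
Reduction 9 − 5 = 4.

4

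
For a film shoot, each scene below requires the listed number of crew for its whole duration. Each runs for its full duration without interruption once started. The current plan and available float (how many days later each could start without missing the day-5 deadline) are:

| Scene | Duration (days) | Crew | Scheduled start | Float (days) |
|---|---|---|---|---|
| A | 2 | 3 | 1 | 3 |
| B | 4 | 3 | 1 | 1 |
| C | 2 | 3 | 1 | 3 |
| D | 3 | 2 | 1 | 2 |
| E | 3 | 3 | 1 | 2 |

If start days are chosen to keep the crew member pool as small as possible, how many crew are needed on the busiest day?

9

Early-start (A@1, B@1, C@1, D@1, E@1) gives peak 14: d1:14  d2:14  d3:8  d4:3  d5:0.
Shift D→3, E→3.
Schedule A@1, B@1, C@1, D@3, E@3: d1:9  d2:9  d3:8  d4:8  d5:5 — peak 9.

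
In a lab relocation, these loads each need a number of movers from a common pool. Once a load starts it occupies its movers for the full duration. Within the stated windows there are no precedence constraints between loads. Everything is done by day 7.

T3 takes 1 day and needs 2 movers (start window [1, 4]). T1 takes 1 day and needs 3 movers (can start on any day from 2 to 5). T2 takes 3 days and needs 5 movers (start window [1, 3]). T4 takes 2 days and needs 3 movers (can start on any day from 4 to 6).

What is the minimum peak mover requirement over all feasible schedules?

Early-start (T3@1, T1@2, T2@1, T4@4) gives peak 8: d1:7  d2:8  d3:5  d4:3  d5:3  d6:0  d7:0.
Shift T2→3, T4→6.
Schedule T3@1, T1@2, T2@3, T4@6: d1:2  d2:3  d3:5  d4:5  d5:5  d6:3  d7:3 — peak 5.

5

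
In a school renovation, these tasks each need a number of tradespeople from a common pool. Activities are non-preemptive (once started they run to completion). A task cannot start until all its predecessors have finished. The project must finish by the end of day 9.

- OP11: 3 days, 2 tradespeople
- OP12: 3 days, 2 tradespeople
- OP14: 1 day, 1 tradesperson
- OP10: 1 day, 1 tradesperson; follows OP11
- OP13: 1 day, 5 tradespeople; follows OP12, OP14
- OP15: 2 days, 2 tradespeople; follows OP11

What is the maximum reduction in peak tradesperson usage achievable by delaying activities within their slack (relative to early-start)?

Early-start peak: d1:5  d2:4  d3:4  d4:8  d5:2  d6:0  d7:0  d8:0  d9:0 ⇒ 8.
Leveled (OP11@1, OP12@1, OP14@1, OP10@4, OP13@5, OP15@6): d1:5  d2:4  d3:4  d4:1  d5:5  d6:2  d7:2  d8:0  d9:0 ⇒ 5.
Reduction 8 − 5 = 3.

3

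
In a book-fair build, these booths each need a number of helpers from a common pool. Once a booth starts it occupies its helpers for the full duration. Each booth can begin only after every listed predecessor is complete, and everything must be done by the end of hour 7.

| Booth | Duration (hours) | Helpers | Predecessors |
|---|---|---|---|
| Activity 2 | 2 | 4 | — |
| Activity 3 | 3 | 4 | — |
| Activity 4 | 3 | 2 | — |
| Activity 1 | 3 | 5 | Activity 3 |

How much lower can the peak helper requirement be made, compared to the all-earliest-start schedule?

Early-start peak: h1:10  h2:10  h3:6  h4:5  h5:5  h6:5  h7:0 ⇒ 10.
Leveled (Activity 2@1, Activity 3@1, Activity 4@3, Activity 1@4): h1:8  h2:8  h3:6  h4:7  h5:7  h6:5  h7:0 ⇒ 8.
Reduction 10 − 8 = 2.

2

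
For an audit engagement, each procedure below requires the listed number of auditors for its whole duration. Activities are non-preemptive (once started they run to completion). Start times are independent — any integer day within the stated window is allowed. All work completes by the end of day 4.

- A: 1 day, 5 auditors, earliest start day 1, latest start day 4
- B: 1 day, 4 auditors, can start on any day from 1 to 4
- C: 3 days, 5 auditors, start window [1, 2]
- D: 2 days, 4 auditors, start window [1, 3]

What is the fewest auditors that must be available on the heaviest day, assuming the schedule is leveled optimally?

9

Early-start (A@1, B@1, C@1, D@1) gives peak 18: d1:18  d2:9  d3:5  d4:0.
Shift C→2, D→2.
Schedule A@1, B@1, C@2, D@2: d1:9  d2:9  d3:9  d4:5 — peak 9.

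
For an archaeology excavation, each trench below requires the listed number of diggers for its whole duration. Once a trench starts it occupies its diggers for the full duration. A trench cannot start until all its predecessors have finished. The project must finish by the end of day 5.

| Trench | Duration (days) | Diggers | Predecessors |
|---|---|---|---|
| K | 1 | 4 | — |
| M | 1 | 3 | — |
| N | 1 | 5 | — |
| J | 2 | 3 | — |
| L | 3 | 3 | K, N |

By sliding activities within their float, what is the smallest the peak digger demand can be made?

Early-start (K@1, M@1, N@1, J@1, L@2) gives peak 15: d1:15  d2:6  d3:3  d4:3  d5:0.
Shift M→3, N→2, J→4, L→3.
Schedule K@1, M@3, N@2, J@4, L@3: d1:4  d2:5  d3:6  d4:6  d5:6 — peak 6.
Total digger-days = 27 over 5 days ⇒ peak ≥ ⌈27/5⌉ = 6, so 6 is optimal.

6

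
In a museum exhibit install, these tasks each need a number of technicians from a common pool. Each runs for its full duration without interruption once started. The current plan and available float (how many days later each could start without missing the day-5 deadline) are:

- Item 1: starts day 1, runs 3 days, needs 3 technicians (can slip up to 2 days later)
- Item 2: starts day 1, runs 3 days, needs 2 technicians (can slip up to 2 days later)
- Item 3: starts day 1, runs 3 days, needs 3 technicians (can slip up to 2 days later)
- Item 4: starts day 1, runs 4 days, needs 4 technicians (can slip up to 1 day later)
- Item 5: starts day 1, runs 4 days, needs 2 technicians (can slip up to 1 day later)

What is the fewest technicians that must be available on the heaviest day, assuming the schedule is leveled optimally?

14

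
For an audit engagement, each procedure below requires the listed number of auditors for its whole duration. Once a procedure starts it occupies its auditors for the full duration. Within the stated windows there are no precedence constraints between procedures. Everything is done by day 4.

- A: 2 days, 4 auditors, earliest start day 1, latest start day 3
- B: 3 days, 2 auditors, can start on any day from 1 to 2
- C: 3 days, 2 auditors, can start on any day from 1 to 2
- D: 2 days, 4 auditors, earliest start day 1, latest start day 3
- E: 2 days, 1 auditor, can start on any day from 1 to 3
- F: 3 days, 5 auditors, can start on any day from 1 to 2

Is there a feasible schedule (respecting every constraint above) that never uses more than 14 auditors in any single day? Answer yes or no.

yes

Schedule A@1, B@1, C@1, D@3, E@1, F@1: d1:14  d2:14  d3:13  d4:4 — peak 14 ≤ 14.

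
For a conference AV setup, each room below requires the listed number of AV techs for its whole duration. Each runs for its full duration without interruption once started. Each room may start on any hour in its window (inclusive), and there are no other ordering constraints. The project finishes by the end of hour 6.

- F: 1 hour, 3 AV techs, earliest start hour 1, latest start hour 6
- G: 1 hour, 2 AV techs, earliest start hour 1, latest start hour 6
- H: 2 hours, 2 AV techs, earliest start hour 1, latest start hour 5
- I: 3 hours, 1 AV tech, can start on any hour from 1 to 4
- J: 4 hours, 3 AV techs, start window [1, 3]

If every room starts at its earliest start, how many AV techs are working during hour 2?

At early start, hour 2 has: H, I, J.
Demand: 2 + 1 + 3 = 6.

6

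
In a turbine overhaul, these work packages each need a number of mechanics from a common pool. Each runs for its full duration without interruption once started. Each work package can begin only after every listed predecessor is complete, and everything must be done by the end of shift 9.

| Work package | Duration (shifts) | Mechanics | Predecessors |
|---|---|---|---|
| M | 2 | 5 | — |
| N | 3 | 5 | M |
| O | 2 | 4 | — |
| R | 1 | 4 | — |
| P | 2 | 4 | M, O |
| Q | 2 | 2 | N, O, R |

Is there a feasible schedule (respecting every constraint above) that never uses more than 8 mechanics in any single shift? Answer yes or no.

yes

Schedule M@1, N@3, O@6, R@6, P@8, Q@8: s1:5  s2:5  s3:5  s4:5  s5:5  s6:8  s7:4  s8:6  s9:6 — peak 8 ≤ 8.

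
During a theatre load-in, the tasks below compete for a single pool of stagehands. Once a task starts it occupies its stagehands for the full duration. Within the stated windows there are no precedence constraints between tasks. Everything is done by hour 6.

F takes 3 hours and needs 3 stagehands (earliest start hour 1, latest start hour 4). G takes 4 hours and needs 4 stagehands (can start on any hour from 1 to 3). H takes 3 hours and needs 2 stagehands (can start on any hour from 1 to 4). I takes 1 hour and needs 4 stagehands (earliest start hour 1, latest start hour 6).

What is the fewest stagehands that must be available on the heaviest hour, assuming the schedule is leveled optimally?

7

Early-start (F@1, G@1, H@1, I@1) gives peak 13: h1:13  h2:9  h3:9  h4:4  h5:0  h6:0.
Shift H→4, I→5.
Schedule F@1, G@1, H@4, I@5: h1:7  h2:7  h3:7  h4:6  h5:6  h6:2 — peak 7.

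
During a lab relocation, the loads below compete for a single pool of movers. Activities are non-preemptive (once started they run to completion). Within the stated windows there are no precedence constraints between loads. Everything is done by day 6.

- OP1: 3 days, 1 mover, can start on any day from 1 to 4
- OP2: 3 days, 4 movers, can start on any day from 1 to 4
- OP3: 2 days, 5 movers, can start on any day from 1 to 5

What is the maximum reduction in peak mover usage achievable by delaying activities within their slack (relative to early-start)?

5

Early-start peak: d1:10  d2:10  d3:5  d4:0  d5:0  d6:0 ⇒ 10.
Leveled (OP1@1, OP2@1, OP3@4): d1:5  d2:5  d3:5  d4:5  d5:5  d6:0 ⇒ 5.
Reduction 10 − 5 = 5.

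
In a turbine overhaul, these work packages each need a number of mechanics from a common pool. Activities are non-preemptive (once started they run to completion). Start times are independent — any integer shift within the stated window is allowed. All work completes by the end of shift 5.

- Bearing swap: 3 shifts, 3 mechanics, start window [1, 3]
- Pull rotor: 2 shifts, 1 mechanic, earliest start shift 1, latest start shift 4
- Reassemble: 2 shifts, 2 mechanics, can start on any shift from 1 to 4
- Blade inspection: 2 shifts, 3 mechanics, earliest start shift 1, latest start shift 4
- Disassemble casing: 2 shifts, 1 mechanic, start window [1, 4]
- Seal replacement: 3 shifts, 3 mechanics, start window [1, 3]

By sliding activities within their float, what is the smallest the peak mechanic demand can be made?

Early-start (Bearing swap@1, Pull rotor@1, Reassemble@1, Blade inspection@1, Disassemble casing@1, Seal replacement@1) gives peak 13: s1:13  s2:13  s3:6  s4:0  s5:0.
Shift Blade inspection→4, Seal replacement→3.
Schedule Bearing swap@1, Pull rotor@1, Reassemble@1, Blade inspection@4, Disassemble casing@1, Seal replacement@3: s1:7  s2:7  s3:6  s4:6  s5:6 — peak 7.
Total mechanic-shifts = 32 over 5 shifts ⇒ peak ≥ ⌈32/5⌉ = 7, so 7 is optimal.

7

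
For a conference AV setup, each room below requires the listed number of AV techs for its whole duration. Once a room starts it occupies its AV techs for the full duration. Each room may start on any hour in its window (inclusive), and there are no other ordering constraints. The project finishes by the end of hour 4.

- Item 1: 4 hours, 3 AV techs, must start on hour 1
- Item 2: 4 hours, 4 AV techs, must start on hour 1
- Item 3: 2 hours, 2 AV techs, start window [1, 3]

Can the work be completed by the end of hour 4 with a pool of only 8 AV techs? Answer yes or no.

The minimum achievable peak is 9; 8 < 9, so no feasible schedule stays within the cap.

no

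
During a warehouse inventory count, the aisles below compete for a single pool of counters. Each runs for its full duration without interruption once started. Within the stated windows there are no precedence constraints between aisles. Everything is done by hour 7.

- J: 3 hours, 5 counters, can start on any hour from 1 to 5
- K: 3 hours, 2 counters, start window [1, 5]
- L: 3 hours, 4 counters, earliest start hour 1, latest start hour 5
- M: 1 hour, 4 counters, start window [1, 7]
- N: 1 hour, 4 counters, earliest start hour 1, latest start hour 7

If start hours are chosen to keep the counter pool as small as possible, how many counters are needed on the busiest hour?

8

Early-start (J@1, K@1, L@1, M@1, N@1) gives peak 19: h1:19  h2:11  h3:11  h4:0  h5:0  h6:0  h7:0.
Shift L→4, M→4, N→5.
Schedule J@1, K@1, L@4, M@4, N@5: h1:7  h2:7  h3:7  h4:8  h5:8  h6:4  h7:0 — peak 8.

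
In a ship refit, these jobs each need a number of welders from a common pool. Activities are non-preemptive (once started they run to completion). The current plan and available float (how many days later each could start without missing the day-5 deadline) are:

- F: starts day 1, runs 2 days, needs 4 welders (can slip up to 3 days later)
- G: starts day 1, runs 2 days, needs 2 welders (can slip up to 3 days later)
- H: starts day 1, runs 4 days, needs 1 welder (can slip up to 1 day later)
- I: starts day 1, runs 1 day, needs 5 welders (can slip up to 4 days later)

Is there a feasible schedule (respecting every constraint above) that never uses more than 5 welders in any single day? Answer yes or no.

yes

Schedule F@1, G@3, H@1, I@5: d1:5  d2:5  d3:3  d4:3  d5:5 — peak 5 ≤ 5.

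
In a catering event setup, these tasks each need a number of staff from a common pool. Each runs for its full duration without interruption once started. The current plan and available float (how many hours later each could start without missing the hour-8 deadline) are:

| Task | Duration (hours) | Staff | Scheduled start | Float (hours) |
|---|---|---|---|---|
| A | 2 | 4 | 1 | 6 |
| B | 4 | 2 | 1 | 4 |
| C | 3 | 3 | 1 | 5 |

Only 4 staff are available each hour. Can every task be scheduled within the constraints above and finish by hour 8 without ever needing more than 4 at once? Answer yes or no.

The minimum achievable peak is 5; 4 < 5, so no feasible schedule stays within the cap.

no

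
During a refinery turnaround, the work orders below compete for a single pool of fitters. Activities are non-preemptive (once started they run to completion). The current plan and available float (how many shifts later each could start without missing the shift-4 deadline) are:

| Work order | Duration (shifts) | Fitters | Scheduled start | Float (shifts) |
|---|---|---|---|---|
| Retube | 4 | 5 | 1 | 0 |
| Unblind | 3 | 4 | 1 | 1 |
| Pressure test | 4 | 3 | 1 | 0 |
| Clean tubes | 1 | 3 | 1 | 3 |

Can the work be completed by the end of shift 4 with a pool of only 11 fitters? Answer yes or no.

Total fitter-shifts = 47; over 4 shifts the average is 47/4 > 11, so some shift must exceed 11.

no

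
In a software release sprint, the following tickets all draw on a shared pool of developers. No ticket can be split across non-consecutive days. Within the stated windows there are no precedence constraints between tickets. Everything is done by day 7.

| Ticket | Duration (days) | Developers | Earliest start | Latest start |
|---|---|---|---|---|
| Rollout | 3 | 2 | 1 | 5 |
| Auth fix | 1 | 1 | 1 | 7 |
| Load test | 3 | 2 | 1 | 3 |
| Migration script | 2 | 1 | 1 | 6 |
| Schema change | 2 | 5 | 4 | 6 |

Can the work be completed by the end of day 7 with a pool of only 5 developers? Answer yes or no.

yes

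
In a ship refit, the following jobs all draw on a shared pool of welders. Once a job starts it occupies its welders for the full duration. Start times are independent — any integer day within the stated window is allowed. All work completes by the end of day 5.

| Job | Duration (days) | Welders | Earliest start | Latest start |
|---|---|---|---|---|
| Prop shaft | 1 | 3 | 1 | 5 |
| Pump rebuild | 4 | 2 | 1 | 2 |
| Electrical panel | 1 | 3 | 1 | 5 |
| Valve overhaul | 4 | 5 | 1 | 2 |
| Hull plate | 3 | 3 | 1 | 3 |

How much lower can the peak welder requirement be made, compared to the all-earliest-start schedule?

6

Early-start peak: d1:16  d2:10  d3:10  d4:7  d5:0 ⇒ 16.
Leveled (Prop shaft@1, Pump rebuild@1, Electrical panel@1, Valve overhaul@2, Hull plate@2): d1:8  d2:10  d3:10  d4:10  d5:5 ⇒ 10.
Reduction 16 − 10 = 6.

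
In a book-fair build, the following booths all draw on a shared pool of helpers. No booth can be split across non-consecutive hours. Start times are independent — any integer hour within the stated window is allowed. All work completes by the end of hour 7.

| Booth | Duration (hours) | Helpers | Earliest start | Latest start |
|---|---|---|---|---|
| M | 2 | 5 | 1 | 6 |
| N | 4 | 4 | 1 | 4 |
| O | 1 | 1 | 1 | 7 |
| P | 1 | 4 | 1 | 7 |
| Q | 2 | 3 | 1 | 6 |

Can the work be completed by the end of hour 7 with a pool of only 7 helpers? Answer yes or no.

yes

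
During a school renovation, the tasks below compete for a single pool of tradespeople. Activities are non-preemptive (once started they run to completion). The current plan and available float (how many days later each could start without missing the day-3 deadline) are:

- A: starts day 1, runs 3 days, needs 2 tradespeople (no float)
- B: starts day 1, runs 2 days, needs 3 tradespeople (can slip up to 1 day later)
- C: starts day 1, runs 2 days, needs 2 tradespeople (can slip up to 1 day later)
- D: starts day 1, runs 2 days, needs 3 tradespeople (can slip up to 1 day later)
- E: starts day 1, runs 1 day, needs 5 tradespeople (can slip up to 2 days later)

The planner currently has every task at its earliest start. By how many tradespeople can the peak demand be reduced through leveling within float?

Early-start peak: d1:15  d2:10  d3:2 ⇒ 15.
Leveled (A@1, B@1, C@1, D@1, E@3): d1:10  d2:10  d3:7 ⇒ 10.
Reduction 15 − 10 = 5.

5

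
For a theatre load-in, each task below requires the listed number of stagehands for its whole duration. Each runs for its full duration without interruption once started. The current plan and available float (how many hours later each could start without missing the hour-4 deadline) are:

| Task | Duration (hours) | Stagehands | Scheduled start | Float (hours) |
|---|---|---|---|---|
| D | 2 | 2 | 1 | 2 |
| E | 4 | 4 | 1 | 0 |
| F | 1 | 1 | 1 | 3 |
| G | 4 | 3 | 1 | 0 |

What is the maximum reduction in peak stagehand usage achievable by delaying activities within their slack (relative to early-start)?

1

Early-start peak: h1:10  h2:9  h3:7  h4:7 ⇒ 10.
Leveled (D@1, E@1, F@3, G@1): h1:9  h2:9  h3:8  h4:7 ⇒ 9.
Reduction 10 − 9 = 1.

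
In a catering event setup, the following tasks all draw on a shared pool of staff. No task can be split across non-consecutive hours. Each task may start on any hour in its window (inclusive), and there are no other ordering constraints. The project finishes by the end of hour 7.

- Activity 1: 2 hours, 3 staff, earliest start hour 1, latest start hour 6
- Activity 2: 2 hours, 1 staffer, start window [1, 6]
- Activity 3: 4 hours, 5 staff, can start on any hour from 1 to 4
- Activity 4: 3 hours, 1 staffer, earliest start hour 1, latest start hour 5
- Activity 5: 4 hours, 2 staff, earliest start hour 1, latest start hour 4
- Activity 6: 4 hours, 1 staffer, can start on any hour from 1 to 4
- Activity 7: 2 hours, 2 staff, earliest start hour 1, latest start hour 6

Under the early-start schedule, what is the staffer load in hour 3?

9

At early start, hour 3 has: Activity 3, Activity 4, Activity 5, Activity 6.
Demand: 5 + 1 + 2 + 1 = 9.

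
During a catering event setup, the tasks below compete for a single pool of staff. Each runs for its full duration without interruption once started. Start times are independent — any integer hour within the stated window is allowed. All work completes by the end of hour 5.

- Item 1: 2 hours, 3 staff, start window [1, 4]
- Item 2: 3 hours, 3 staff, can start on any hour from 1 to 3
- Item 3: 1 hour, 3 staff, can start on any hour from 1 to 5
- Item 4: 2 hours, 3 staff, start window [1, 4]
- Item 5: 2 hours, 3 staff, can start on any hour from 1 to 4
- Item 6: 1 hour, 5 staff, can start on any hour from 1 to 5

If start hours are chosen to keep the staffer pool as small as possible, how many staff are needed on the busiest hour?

Early-start (Item 1@1, Item 2@1, Item 3@1, Item 4@1, Item 5@1, Item 6@1) gives peak 20: h1:20  h2:12  h3:3  h4:0  h5:0.
Shift Item 4→2, Item 5→3, Item 6→4.
Schedule Item 1@1, Item 2@1, Item 3@1, Item 4@2, Item 5@3, Item 6@4: h1:9  h2:9  h3:9  h4:8  h5:0 — peak 9.

9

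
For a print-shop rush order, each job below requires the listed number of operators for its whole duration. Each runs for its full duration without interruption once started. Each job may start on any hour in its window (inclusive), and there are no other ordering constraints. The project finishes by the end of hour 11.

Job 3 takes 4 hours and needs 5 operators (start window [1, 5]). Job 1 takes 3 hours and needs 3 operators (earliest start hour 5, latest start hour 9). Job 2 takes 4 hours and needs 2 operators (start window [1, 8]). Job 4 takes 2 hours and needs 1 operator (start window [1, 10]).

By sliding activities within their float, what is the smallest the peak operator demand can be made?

5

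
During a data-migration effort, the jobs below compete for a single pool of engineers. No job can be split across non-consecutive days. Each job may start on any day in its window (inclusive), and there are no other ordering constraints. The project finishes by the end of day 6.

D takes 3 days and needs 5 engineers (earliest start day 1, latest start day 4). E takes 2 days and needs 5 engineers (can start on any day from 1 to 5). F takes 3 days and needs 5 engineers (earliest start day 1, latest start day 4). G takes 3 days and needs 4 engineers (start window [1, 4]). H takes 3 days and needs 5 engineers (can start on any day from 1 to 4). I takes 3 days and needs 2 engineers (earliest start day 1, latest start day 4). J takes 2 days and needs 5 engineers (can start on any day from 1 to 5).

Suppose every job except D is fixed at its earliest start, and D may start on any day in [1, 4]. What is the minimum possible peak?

26

D@1: d1:31  d2:31  d3:21  d4:0  d5:0  d6:0 → peak 31
D@2: d1:26  d2:31  d3:21  d4:5  d5:0  d6:0 → peak 31
D@3: d1:26  d2:26  d3:21  d4:5  d5:5  d6:0 → peak 26
D@4: d1:26  d2:26  d3:16  d4:5  d5:5  d6:5 → peak 26
Best is D@3, peak 26.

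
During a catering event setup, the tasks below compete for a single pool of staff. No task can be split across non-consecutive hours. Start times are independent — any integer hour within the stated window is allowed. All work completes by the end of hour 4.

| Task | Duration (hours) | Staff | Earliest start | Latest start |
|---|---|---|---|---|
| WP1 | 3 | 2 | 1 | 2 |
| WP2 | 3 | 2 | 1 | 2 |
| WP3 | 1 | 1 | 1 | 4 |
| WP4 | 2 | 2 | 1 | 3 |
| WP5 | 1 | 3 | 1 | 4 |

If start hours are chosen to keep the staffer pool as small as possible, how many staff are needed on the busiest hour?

6

Early-start (WP1@1, WP2@1, WP3@1, WP4@1, WP5@1) gives peak 10: h1:10  h2:6  h3:4  h4:0.
Shift WP4→2, WP5→4.
Schedule WP1@1, WP2@1, WP3@1, WP4@2, WP5@4: h1:5  h2:6  h3:6  h4:3 — peak 6.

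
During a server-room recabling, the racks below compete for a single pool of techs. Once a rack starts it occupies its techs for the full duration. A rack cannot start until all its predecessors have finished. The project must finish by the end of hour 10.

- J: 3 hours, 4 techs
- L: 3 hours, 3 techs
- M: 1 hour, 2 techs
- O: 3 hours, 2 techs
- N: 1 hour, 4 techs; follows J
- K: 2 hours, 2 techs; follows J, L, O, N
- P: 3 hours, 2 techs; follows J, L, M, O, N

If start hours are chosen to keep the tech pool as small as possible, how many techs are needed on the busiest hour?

Early-start (J@1, L@1, M@1, O@1, N@4, K@5, P@5) gives peak 11: h1:11  h2:9  h3:9  h4:4  h5:4  h6:4  h7:2  h8:0  h9:0  h10:0.
Shift L→4, O→2, N→7, K→8, P→8.
Schedule J@1, L@4, M@1, O@2, N@7, K@8, P@8: h1:6  h2:6  h3:6  h4:5  h5:3  h6:3  h7:4  h8:4  h9:4  h10:2 — peak 6.

6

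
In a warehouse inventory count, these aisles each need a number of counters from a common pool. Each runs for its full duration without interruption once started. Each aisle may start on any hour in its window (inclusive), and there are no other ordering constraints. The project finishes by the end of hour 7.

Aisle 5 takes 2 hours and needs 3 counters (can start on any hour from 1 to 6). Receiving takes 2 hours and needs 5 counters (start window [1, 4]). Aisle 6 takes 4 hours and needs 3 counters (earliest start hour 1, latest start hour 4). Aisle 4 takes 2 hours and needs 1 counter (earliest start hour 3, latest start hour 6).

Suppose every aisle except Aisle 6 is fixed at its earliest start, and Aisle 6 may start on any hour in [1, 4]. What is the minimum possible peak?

8

Aisle 6@1: h1:11  h2:11  h3:4  h4:4  h5:0  h6:0  h7:0 → peak 11
Aisle 6@2: h1:8  h2:11  h3:4  h4:4  h5:3  h6:0  h7:0 → peak 11
Aisle 6@3: h1:8  h2:8  h3:4  h4:4  h5:3  h6:3  h7:0 → peak 8
Aisle 6@4: h1:8  h2:8  h3:1  h4:4  h5:3  h6:3  h7:3 → peak 8
Best is Aisle 6@3, peak 8.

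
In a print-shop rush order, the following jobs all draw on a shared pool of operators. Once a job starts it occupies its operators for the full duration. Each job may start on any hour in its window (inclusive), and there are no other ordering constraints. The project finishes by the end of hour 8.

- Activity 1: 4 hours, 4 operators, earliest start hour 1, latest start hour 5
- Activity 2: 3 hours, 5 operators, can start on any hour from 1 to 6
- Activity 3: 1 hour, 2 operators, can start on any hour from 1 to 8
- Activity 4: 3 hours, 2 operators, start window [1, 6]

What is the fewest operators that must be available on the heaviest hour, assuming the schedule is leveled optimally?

Early-start (Activity 1@1, Activity 2@1, Activity 3@1, Activity 4@1) gives peak 13: h1:13  h2:11  h3:11  h4:4  h5:0  h6:0  h7:0  h8:0.
Shift Activity 2→5, Activity 4→2.
Schedule Activity 1@1, Activity 2@5, Activity 3@1, Activity 4@2: h1:6  h2:6  h3:6  h4:6  h5:5  h6:5  h7:5  h8:0 — peak 6.

6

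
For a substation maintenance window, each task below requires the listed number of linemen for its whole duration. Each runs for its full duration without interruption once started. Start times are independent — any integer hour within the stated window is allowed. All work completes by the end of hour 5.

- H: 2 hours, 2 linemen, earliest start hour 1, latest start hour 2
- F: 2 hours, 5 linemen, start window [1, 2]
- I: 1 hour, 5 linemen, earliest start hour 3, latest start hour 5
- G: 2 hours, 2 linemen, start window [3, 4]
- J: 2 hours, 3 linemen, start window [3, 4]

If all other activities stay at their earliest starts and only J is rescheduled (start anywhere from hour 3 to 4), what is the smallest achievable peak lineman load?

7

J@3: h1:7  h2:7  h3:10  h4:5  h5:0 → peak 10
J@4: h1:7  h2:7  h3:7  h4:5  h5:3 → peak 7
Best is J@4, peak 7.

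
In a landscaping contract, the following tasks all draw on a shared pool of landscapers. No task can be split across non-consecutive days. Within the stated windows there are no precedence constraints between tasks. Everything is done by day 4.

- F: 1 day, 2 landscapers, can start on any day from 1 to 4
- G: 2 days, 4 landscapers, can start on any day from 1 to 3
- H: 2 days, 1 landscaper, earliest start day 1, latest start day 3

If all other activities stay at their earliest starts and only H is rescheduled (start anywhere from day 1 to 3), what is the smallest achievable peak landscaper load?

6

H@1: d1:7  d2:5  d3:0  d4:0 → peak 7
H@2: d1:6  d2:5  d3:1  d4:0 → peak 6
H@3: d1:6  d2:4  d3:1  d4:1 → peak 6
Best is H@2, peak 6.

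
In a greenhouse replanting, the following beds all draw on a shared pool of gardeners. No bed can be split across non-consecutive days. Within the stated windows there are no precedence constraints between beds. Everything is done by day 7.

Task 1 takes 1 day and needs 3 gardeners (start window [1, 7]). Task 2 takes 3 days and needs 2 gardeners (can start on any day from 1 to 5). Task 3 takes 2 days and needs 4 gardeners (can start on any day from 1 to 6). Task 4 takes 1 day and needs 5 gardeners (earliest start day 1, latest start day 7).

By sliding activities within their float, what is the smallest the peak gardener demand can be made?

Early-start (Task 1@1, Task 2@1, Task 3@1, Task 4@1) gives peak 14: d1:14  d2:6  d3:2  d4:0  d5:0  d6:0  d7:0.
Shift Task 3→4, Task 4→6.
Schedule Task 1@1, Task 2@1, Task 3@4, Task 4@6: d1:5  d2:2  d3:2  d4:4  d5:4  d6:5  d7:0 — peak 5.

5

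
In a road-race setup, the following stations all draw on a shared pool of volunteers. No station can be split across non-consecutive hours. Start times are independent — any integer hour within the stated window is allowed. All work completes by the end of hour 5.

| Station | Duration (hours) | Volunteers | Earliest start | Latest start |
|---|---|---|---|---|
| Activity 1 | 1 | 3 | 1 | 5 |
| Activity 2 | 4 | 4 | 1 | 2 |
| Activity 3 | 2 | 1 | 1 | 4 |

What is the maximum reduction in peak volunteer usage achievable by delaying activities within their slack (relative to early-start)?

Early-start peak: h1:8  h2:5  h3:4  h4:4  h5:0 ⇒ 8.
Leveled (Activity 1@1, Activity 2@2, Activity 3@1): h1:4  h2:5  h3:4  h4:4  h5:4 ⇒ 5.
Reduction 8 − 5 = 3.

3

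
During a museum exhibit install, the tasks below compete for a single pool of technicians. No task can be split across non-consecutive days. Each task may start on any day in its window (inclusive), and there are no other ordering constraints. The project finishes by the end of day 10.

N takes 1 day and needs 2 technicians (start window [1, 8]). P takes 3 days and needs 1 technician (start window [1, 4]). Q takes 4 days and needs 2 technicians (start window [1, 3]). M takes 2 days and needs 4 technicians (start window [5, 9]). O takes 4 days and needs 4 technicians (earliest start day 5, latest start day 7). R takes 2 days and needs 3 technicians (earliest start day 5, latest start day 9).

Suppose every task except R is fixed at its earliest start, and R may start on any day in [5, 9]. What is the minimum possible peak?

8

R@5: d1:5  d2:3  d3:3  d4:2  d5:11  d6:11  d7:4  d8:4  d9:0  d10:0 → peak 11
R@6: d1:5  d2:3  d3:3  d4:2  d5:8  d6:11  d7:7  d8:4  d9:0  d10:0 → peak 11
R@7: d1:5  d2:3  d3:3  d4:2  d5:8  d6:8  d7:7  d8:7  d9:0  d10:0 → peak 8
R@8: d1:5  d2:3  d3:3  d4:2  d5:8  d6:8  d7:4  d8:7  d9:3  d10:0 → peak 8
R@9: d1:5  d2:3  d3:3  d4:2  d5:8  d6:8  d7:4  d8:4  d9:3  d10:3 → peak 8
Best is R@7, peak 8.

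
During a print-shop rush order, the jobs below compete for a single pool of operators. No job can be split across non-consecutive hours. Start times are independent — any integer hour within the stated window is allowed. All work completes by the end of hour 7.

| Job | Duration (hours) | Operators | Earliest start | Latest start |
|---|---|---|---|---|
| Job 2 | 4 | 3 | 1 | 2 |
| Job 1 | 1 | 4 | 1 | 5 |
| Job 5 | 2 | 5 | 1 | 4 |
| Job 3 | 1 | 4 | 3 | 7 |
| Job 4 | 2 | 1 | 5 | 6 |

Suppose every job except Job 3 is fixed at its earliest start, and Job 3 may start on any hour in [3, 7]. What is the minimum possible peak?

Job 3@3: h1:12  h2:8  h3:7  h4:3  h5:1  h6:1  h7:0 → peak 12
Job 3@4: h1:12  h2:8  h3:3  h4:7  h5:1  h6:1  h7:0 → peak 12
Job 3@5: h1:12  h2:8  h3:3  h4:3  h5:5  h6:1  h7:0 → peak 12
Job 3@6: h1:12  h2:8  h3:3  h4:3  h5:1  h6:5  h7:0 → peak 12
Job 3@7: h1:12  h2:8  h3:3  h4:3  h5:1  h6:1  h7:4 → peak 12
Best is Job 3@3, peak 12.

12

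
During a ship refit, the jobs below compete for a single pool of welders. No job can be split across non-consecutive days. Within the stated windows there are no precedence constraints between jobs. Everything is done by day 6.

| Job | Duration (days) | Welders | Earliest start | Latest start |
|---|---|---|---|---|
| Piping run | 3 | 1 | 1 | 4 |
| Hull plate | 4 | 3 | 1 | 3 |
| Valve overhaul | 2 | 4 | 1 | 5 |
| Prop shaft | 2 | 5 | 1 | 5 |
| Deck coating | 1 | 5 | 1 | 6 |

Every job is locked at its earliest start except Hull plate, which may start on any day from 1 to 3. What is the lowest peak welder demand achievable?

15

Hull plate@1: d1:18  d2:13  d3:4  d4:3  d5:0  d6:0 → peak 18
Hull plate@2: d1:15  d2:13  d3:4  d4:3  d5:3  d6:0 → peak 15
Hull plate@3: d1:15  d2:10  d3:4  d4:3  d5:3  d6:3 → peak 15
Best is Hull plate@2, peak 15.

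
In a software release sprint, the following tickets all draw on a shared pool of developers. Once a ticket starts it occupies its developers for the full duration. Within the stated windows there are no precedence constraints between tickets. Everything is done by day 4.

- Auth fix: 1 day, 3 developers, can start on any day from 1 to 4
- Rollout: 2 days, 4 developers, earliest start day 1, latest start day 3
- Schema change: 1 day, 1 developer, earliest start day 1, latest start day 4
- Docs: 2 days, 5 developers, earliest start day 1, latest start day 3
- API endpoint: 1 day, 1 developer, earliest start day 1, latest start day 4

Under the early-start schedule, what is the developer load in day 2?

9

At early start, day 2 has: Rollout, Docs.
Demand: 4 + 5 = 9.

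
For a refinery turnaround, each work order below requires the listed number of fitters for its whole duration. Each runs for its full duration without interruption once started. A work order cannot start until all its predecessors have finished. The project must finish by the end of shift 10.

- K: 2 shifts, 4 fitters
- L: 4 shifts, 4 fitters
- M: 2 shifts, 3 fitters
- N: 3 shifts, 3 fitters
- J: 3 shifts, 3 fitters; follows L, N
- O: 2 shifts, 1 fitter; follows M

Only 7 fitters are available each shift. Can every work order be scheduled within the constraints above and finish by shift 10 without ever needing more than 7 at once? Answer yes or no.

Schedule K@1, L@3, M@1, N@3, J@7, O@6: s1:7  s2:7  s3:7  s4:7  s5:7  s6:5  s7:4  s8:3  s9:3  s10:0 — peak 7 ≤ 7.

yes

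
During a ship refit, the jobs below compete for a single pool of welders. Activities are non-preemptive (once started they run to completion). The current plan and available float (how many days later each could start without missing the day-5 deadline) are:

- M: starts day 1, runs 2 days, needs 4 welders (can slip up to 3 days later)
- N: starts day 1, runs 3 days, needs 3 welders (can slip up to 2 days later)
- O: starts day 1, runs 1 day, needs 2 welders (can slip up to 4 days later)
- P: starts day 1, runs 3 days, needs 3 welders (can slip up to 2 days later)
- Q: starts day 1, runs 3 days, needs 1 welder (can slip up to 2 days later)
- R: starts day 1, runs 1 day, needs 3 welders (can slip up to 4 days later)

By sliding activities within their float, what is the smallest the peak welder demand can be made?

Early-start (M@1, N@1, O@1, P@1, Q@1, R@1) gives peak 16: d1:16  d2:11  d3:7  d4:0  d5:0.
Shift O→4, P→3, Q→3, R→5.
Schedule M@1, N@1, O@4, P@3, Q@3, R@5: d1:7  d2:7  d3:7  d4:6  d5:7 — peak 7.
Total welder-days = 34 over 5 days ⇒ peak ≥ ⌈34/5⌉ = 7, so 7 is optimal.

7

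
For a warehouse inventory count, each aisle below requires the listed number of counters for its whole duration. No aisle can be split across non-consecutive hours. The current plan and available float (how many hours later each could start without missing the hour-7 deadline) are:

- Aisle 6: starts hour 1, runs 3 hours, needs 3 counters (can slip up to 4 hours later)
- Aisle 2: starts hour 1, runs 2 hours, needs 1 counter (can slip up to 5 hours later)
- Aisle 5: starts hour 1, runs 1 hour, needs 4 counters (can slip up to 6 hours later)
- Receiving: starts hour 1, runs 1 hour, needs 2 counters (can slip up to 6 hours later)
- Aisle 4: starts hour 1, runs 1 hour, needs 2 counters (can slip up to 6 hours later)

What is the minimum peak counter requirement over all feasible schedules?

4

Early-start (Aisle 6@1, Aisle 2@1, Aisle 5@1, Receiving@1, Aisle 4@1) gives peak 12: h1:12  h2:4  h3:3  h4:0  h5:0  h6:0  h7:0.
Shift Aisle 5→4, Receiving→5, Aisle 4→5.
Schedule Aisle 6@1, Aisle 2@1, Aisle 5@4, Receiving@5, Aisle 4@5: h1:4  h2:4  h3:3  h4:4  h5:4  h6:0  h7:0 — peak 4.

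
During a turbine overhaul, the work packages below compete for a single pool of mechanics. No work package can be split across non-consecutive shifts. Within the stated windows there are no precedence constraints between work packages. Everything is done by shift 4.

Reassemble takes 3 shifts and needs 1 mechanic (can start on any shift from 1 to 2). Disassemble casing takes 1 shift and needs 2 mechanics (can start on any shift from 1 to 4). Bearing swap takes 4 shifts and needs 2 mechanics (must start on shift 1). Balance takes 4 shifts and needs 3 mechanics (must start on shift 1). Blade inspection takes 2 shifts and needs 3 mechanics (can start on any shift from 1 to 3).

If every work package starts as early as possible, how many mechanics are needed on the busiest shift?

11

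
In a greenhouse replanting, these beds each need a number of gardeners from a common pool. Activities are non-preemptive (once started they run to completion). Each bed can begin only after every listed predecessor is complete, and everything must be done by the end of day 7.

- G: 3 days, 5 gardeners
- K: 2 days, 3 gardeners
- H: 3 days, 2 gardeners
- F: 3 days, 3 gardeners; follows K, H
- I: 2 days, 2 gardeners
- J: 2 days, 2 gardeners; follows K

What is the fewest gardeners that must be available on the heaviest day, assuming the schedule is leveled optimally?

8

Early-start (G@1, K@1, H@1, F@4, I@1, J@3) gives peak 12: d1:12  d2:12  d3:9  d4:5  d5:3  d6:3  d7:0.
Shift G→3, J→6.
Schedule G@3, K@1, H@1, F@4, I@1, J@6: d1:7  d2:7  d3:7  d4:8  d5:8  d6:5  d7:2 — peak 8.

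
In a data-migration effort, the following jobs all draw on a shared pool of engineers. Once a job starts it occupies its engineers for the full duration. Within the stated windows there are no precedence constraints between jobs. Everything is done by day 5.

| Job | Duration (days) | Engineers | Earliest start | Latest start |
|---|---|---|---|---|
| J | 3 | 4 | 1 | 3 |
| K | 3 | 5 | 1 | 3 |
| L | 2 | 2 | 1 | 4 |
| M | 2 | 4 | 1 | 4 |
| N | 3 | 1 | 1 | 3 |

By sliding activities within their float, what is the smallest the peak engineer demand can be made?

10

Early-start (J@1, K@1, L@1, M@1, N@1) gives peak 16: d1:16  d2:16  d3:10  d4:0  d5:0.
Shift L→4, M→4.
Schedule J@1, K@1, L@4, M@4, N@1: d1:10  d2:10  d3:10  d4:6  d5:6 — peak 10.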